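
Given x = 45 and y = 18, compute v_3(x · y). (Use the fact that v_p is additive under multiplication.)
v_3(810) = 4

v_p(x) = 2 (factor: 45 = 3^2 · 5); v_p(y) = 2 (factor: 18 = 3^2 · 2). Additivity: v_p(xy) = v_p(x) + v_p(y) = 2 + 2 = 4. (Direct check: xy = 810 = 3^4 · (10).)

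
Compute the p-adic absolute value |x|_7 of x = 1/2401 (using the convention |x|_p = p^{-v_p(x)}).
|1/2401|_7 = 2401

Step 1 — compute v_7(x) by factoring powers of 7 out of the numerator and denominator: v_7(1/2401) = -4. Step 2 — apply |x|_p = p^{-v_p(x)} = 7^{4} = 2401.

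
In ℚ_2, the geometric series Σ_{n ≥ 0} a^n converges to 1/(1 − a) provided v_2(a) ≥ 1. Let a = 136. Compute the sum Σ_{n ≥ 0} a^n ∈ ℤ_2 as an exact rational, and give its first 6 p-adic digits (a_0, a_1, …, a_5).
Σ a^n = 1/(1 − a) = -1/135;  first 6 digits = (1, 0, 0, 1, 0, 0)

v_2(a) = 3 ≥ 1, so the series converges in ℤ_2 to 1/(1 − a) = 1/(1 − 136) = -1/135. Expand this rational in ℤ_2: compute digits iteratively via d_i = x_i mod 2, x_{i+1} = (x_i − d_i)/2. The first 6 digits are (1, 0, 0, 1, 0, 0).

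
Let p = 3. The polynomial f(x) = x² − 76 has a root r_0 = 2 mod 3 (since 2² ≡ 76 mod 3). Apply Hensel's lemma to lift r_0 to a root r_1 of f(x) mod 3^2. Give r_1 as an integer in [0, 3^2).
r_1 = 2 (mod 9)

Hensel's recurrence: r_{i+1} = r_i − f(r_i)·(f′(r_i))^{-1} mod 3^{i+2}, with f′(x) = 2x. Iterate:
  r_0 = 2 (mod 3)
  r_1 = 2 (mod 9)
Final: r_1 = 2, and one checks f(r_1) ≡ 0 mod 3^2.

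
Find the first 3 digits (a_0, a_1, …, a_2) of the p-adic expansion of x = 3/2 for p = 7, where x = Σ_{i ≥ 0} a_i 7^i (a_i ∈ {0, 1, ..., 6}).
(a_0, …, a_2) = (5, 3, 3)

v_7(3/2) = 0 (numerator and denominator both coprime to 7), so x ∈ ℤ_7^×. Compute digits iteratively via a_i = x_i mod 7, x_{i+1} = (x_i − a_i)/7, with x_0 = x:
  x_0 = 3/2;  a_0 = 5;  x_1 = (x_0 − 5)/7 = -1/2
  x_1 = -1/2;  a_1 = 3;  x_2 = (x_1 − 3)/7 = -1/2
  x_2 = -1/2;  a_2 = 3;  x_3 = (x_2 − 3)/7 = -1/2
Digits: (5, 3, 3).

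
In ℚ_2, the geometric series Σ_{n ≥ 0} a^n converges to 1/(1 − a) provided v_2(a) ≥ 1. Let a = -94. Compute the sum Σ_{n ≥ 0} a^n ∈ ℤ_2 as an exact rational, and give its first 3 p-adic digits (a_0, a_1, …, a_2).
Σ a^n = 1/(1 − a) = 1/95;  first 3 digits = (1, 1, 1)

v_2(a) = 1 ≥ 1, so the series converges in ℤ_2 to 1/(1 − a) = 1/(1 − (-94)) = 1/95. Expand this rational in ℤ_2: compute digits iteratively via d_i = x_i mod 2, x_{i+1} = (x_i − d_i)/2. The first 3 digits are (1, 1, 1).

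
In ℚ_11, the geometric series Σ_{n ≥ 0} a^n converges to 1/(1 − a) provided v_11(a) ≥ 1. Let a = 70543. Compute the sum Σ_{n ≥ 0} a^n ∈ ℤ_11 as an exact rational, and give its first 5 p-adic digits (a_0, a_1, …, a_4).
Σ a^n = 1/(1 − a) = -1/70542;  first 5 digits = (1, 0, 0, 9, 4)

v_11(a) = 3 ≥ 1, so the series converges in ℤ_11 to 1/(1 − a) = 1/(1 − 70543) = -1/70542. Expand this rational in ℤ_11: compute digits iteratively via d_i = x_i mod 11, x_{i+1} = (x_i − d_i)/11. The first 5 digits are (1, 0, 0, 9, 4).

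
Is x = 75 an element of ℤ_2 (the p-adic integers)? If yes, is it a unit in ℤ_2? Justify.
x ∈ ℤ_2^× (unit); v_2(x) = 0

ℤ_2 = {x ∈ ℚ_2 : v_2(x) ≥ 0} and ℤ_2^× = {x ∈ ℤ_2 : v_2(x) = 0}. Here v_2(75) = v_2(num) − v_2(den) = 0; compare against these criteria.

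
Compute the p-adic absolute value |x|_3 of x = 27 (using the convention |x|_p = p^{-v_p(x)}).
|27|_3 = 1/27

Step 1 — compute v_3(x) by factoring powers of 3 out of the numerator and denominator: v_3(27) = 3. Step 2 — apply |x|_p = p^{-v_p(x)} = 3^{-3} = 1/27.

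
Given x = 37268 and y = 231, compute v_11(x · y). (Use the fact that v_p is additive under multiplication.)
v_11(8608908) = 4

v_p(x) = 3 (factor: 37268 = 11^3 · 28); v_p(y) = 1 (factor: 231 = 11^1 · 21). Additivity: v_p(xy) = v_p(x) + v_p(y) = 3 + 1 = 4. (Direct check: xy = 8608908 = 11^4 · (588).)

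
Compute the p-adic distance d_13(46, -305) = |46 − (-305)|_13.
d_13(46, -305) = 1/13

Step 1 — x − y = 46 − (-305) = 351. Step 2 — v_13(351) = 1 (factor: 351 = (13^1 · 27); the sign does not affect v_p). Step 3 — |x − y|_13 = 13^{-1} = 1/13.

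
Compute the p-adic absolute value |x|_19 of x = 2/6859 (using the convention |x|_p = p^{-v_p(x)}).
|2/6859|_19 = 6859

Step 1 — compute v_19(x) by factoring powers of 19 out of the numerator and denominator: v_19(2/6859) = -3. Step 2 — apply |x|_p = p^{-v_p(x)} = 19^{3} = 6859.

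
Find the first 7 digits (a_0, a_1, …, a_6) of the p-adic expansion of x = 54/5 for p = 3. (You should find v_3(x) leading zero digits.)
(a_0, …, a_6) = (0, 0, 0, 1, 1, 2, 1)

v_3(54/5) = 3, so a_0 = ... = a_2 = 0. Factor out: x = 3^3 · u with u = 2/5 a unit in ℤ_3. Expand u iteratively via a_{v+i} = u_i mod 3, u_{i+1} = (u_i − a_{v+i})/3:
  u_0 = 2/5;  a_3 = 1;  u_1 = (u_0 − 1)/3 = -1/5
  u_1 = -1/5;  a_4 = 1;  u_2 = (u_1 − 1)/3 = -2/5
  u_2 = -2/5;  a_5 = 2;  u_3 = (u_2 − 2)/3 = -4/5
  u_3 = -4/5;  a_6 = 1;  u_4 = (u_3 − 1)/3 = -3/5
Digits: (0, 0, 0, 1, 1, 2, 1).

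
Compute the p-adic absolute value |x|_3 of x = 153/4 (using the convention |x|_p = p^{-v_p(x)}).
|153/4|_3 = 1/9

Step 1 — compute v_3(x) by factoring powers of 3 out of the numerator and denominator: v_3(153/4) = 2. Step 2 — apply |x|_p = p^{-v_p(x)} = 3^{-2} = 1/9.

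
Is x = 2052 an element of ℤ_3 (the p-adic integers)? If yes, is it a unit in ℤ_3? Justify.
x ∈ ℤ_3 but not a unit; v_3(x) = 3 > 0

ℤ_3 = {x ∈ ℚ_3 : v_3(x) ≥ 0} and ℤ_3^× = {x ∈ ℤ_3 : v_3(x) = 0}. Here v_3(2052) = v_3(num) − v_3(den) = 3; compare against these criteria.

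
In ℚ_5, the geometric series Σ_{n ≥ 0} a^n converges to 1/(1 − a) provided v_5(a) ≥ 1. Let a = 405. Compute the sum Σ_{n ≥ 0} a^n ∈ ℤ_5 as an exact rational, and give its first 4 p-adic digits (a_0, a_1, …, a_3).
Σ a^n = 1/(1 − a) = -1/404;  first 4 digits = (1, 1, 2, 1)

v_5(a) = 1 ≥ 1, so the series converges in ℤ_5 to 1/(1 − a) = 1/(1 − 405) = -1/404. Expand this rational in ℤ_5: compute digits iteratively via d_i = x_i mod 5, x_{i+1} = (x_i − d_i)/5. The first 4 digits are (1, 1, 2, 1).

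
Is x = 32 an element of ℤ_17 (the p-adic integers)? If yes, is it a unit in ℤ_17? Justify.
x ∈ ℤ_17^× (unit); v_17(x) = 0

ℤ_17 = {x ∈ ℚ_17 : v_17(x) ≥ 0} and ℤ_17^× = {x ∈ ℤ_17 : v_17(x) = 0}. Here v_17(32) = v_17(num) − v_17(den) = 0; compare against these criteria.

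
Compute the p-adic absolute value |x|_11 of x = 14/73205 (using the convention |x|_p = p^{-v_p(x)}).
|14/73205|_11 = 14641

Step 1 — compute v_11(x) by factoring powers of 11 out of the numerator and denominator: v_11(14/73205) = -4. Step 2 — apply |x|_p = p^{-v_p(x)} = 11^{4} = 14641.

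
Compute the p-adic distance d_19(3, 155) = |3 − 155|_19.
d_19(3, 155) = 1/19

Step 1 — x − y = 3 − 155 = -152. Step 2 — v_19(-152) = 1 (factor: -152 = −(19^1 · 8); the sign does not affect v_p). Step 3 — |x − y|_19 = 19^{-1} = 1/19.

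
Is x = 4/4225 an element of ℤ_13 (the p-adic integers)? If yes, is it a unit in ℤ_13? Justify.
x ∉ ℤ_13 (v_13(x) = -2 < 0)

ℤ_13 = {x ∈ ℚ_13 : v_13(x) ≥ 0} and ℤ_13^× = {x ∈ ℤ_13 : v_13(x) = 0}. Here v_13(4/4225) = v_13(num) − v_13(den) = -2; compare against these criteria.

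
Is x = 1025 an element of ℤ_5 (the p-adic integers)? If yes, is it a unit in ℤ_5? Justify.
x ∈ ℤ_5 but not a unit; v_5(x) = 2 > 0

ℤ_5 = {x ∈ ℚ_5 : v_5(x) ≥ 0} and ℤ_5^× = {x ∈ ℤ_5 : v_5(x) = 0}. Here v_5(1025) = v_5(num) − v_5(den) = 2; compare against these criteria.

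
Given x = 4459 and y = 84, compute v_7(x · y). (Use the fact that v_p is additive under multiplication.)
v_7(374556) = 4

v_p(x) = 3 (factor: 4459 = 7^3 · 13); v_p(y) = 1 (factor: 84 = 7^1 · 12). Additivity: v_p(xy) = v_p(x) + v_p(y) = 3 + 1 = 4. (Direct check: xy = 374556 = 7^4 · (156).)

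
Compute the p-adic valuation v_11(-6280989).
v_11(-6280989) = 5

v_11(n) is the largest exponent k such that 11^k divides n. Factor out: -6280989 = -11^5 · 39. (Sign doesn't affect v_p.) So v_11(-6280989) = 5.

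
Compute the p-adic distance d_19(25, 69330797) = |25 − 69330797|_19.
d_19(25, 69330797) = 1/2476099

Step 1 — x − y = 25 − 69330797 = -69330772. Step 2 — v_19(-69330772) = 5 (factor: -69330772 = −(19^5 · 28); the sign does not affect v_p). Step 3 — |x − y|_19 = 19^{-5} = 1/2476099.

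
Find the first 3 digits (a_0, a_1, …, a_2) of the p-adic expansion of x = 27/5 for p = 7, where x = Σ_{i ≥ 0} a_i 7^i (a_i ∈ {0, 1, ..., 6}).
(a_0, …, a_2) = (4, 3, 1)

v_7(27/5) = 0 (numerator and denominator both coprime to 7), so x ∈ ℤ_7^×. Compute digits iteratively via a_i = x_i mod 7, x_{i+1} = (x_i − a_i)/7, with x_0 = x:
  x_0 = 27/5;  a_0 = 4;  x_1 = (x_0 − 4)/7 = 1/5
  x_1 = 1/5;  a_1 = 3;  x_2 = (x_1 − 3)/7 = -2/5
  x_2 = -2/5;  a_2 = 1;  x_3 = (x_2 − 1)/7 = -1/5
Digits: (4, 3, 1).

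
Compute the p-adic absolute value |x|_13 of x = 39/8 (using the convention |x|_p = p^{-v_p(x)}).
|39/8|_13 = 1/13

Step 1 — compute v_13(x) by factoring powers of 13 out of the numerator and denominator: v_13(39/8) = 1. Step 2 — apply |x|_p = p^{-v_p(x)} = 13^{-1} = 1/13.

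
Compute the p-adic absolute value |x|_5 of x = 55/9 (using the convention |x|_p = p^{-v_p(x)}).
|55/9|_5 = 1/5

Step 1 — compute v_5(x) by factoring powers of 5 out of the numerator and denominator: v_5(55/9) = 1. Step 2 — apply |x|_p = p^{-v_p(x)} = 5^{-1} = 1/5.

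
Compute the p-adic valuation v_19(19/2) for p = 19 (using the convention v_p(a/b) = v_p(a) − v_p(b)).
v_19(19/2) = 1

Factor powers of 19 from the numerator and denominator of the reduced fraction: 19 = 19^1 · 1 and 2 = 19^0 · 2. Apply v_p(a/b) = v_p(a) − v_p(b): v_19(19/2) = 1 − 0 = 1.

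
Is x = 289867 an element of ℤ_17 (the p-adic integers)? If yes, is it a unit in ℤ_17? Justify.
x ∈ ℤ_17 but not a unit; v_17(x) = 3 > 0

ℤ_17 = {x ∈ ℚ_17 : v_17(x) ≥ 0} and ℤ_17^× = {x ∈ ℤ_17 : v_17(x) = 0}. Here v_17(289867) = v_17(num) − v_17(den) = 3; compare against these criteria.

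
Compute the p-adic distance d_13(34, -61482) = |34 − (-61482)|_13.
d_13(34, -61482) = 1/2197

Step 1 — x − y = 34 − (-61482) = 61516. Step 2 — v_13(61516) = 3 (factor: 61516 = (13^3 · 28); the sign does not affect v_p). Step 3 — |x − y|_13 = 13^{-3} = 1/2197.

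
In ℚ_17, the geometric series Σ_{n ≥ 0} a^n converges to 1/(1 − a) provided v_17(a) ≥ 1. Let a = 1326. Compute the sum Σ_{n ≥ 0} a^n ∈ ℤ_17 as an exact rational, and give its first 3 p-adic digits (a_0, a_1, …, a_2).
Σ a^n = 1/(1 − a) = -1/1325;  first 3 digits = (1, 10, 2)

v_17(a) = 1 ≥ 1, so the series converges in ℤ_17 to 1/(1 − a) = 1/(1 − 1326) = -1/1325. Expand this rational in ℤ_17: compute digits iteratively via d_i = x_i mod 17, x_{i+1} = (x_i − d_i)/17. The first 3 digits are (1, 10, 2).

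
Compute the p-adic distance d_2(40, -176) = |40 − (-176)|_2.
d_2(40, -176) = 1/8

Step 1 — x − y = 40 − (-176) = 216. Step 2 — v_2(216) = 3 (factor: 216 = (2^3 · 27); the sign does not affect v_p). Step 3 — |x − y|_2 = 2^{-3} = 1/8.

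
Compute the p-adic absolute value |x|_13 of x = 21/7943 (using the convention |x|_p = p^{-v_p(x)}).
|21/7943|_13 = 169

Step 1 — compute v_13(x) by factoring powers of 13 out of the numerator and denominator: v_13(21/7943) = -2. Step 2 — apply |x|_p = p^{-v_p(x)} = 13^{2} = 169.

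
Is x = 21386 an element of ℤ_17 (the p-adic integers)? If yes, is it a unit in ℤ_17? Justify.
x ∈ ℤ_17 but not a unit; v_17(x) = 2 > 0

ℤ_17 = {x ∈ ℚ_17 : v_17(x) ≥ 0} and ℤ_17^× = {x ∈ ℤ_17 : v_17(x) = 0}. Here v_17(21386) = v_17(num) − v_17(den) = 2; compare against these criteria.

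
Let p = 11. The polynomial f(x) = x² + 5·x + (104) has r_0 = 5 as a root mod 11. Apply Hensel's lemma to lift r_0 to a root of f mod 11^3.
r_2 = 1116 (mod 1331)

Hensel: r_{i+1} = r_i − f(r_i)·(f′(r_i))^{-1} mod 11^{i+2}, f′(x) = 2x + 5. Iterate:
  r_0 = 5 (mod 11)
  r_1 = 27 (mod 121)
  r_2 = 1116 (mod 1331)
Final: r = 1116 satisfies f(r) ≡ 0 mod 11^3.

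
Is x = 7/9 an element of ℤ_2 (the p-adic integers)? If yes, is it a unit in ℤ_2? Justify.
x ∈ ℤ_2^× (unit); v_2(x) = 0

ℤ_2 = {x ∈ ℚ_2 : v_2(x) ≥ 0} and ℤ_2^× = {x ∈ ℤ_2 : v_2(x) = 0}. Here v_2(7/9) = v_2(num) − v_2(den) = 0; compare against these criteria.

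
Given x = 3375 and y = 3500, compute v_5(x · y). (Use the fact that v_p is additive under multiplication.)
v_5(11812500) = 6

v_p(x) = 3 (factor: 3375 = 5^3 · 27); v_p(y) = 3 (factor: 3500 = 5^3 · 28). Additivity: v_p(xy) = v_p(x) + v_p(y) = 3 + 3 = 6. (Direct check: xy = 11812500 = 5^6 · (756).)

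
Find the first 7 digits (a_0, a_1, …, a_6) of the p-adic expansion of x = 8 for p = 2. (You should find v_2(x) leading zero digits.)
(a_0, …, a_6) = (0, 0, 0, 1, 0, 0, 0)

v_2(8) = 3, so a_0 = ... = a_2 = 0. Factor out: x = 2^3 · u with u = 1 a unit in ℤ_2. Expand u iteratively via a_{v+i} = u_i mod 2, u_{i+1} = (u_i − a_{v+i})/2:
  u_0 = 1;  a_3 = 1;  u_1 = (u_0 − 1)/2 = 0
  u_1 = 0;  a_4 = 0;  u_2 = (u_1 − 0)/2 = 0
  u_2 = 0;  a_5 = 0;  u_3 = (u_2 − 0)/2 = 0
  u_3 = 0;  a_6 = 0;  u_4 = (u_3 − 0)/2 = 0
Digits: (0, 0, 0, 1, 0, 0, 0).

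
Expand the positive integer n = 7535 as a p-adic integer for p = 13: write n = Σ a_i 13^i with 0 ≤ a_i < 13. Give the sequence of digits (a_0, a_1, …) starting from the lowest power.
(a_0, a_1, …) = (8, 7, 5, 3)

Repeated division by 13 gives the digits low-to-high: 7535 = 8 + 7·13^1 + 5·13^2 + 3·13^3. Digit sequence: (8, 7, 5, 3).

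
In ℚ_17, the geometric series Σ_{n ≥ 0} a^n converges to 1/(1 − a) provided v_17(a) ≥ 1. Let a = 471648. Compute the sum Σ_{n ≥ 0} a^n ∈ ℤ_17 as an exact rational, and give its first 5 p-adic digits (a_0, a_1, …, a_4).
Σ a^n = 1/(1 − a) = -1/471647;  first 5 digits = (1, 0, 0, 11, 5)

v_17(a) = 3 ≥ 1, so the series converges in ℤ_17 to 1/(1 − a) = 1/(1 − 471648) = -1/471647. Expand this rational in ℤ_17: compute digits iteratively via d_i = x_i mod 17, x_{i+1} = (x_i − d_i)/17. The first 5 digits are (1, 0, 0, 11, 5).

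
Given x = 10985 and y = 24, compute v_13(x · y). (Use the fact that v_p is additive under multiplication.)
v_13(263640) = 3

v_p(x) = 3 (factor: 10985 = 13^3 · 5); v_p(y) = 0 (factor: 24 = 13^0 · 24). Additivity: v_p(xy) = v_p(x) + v_p(y) = 3 + 0 = 3. (Direct check: xy = 263640 = 13^3 · (120).)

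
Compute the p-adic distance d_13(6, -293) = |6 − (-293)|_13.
d_13(6, -293) = 1/13

Step 1 — x − y = 6 − (-293) = 299. Step 2 — v_13(299) = 1 (factor: 299 = (13^1 · 23); the sign does not affect v_p). Step 3 — |x − y|_13 = 13^{-1} = 1/13.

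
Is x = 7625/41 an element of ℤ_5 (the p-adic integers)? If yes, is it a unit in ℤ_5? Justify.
x ∈ ℤ_5 but not a unit; v_5(x) = 3 > 0

ℤ_5 = {x ∈ ℚ_5 : v_5(x) ≥ 0} and ℤ_5^× = {x ∈ ℤ_5 : v_5(x) = 0}. Here v_5(7625/41) = v_5(num) − v_5(den) = 3; compare against these criteria.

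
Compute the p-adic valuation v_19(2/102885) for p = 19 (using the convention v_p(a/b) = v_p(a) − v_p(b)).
v_19(2/102885) = -3

Factor powers of 19 from the numerator and denominator of the reduced fraction: 2 = 19^0 · 2 and 102885 = 19^3 · 15. Apply v_p(a/b) = v_p(a) − v_p(b): v_19(2/102885) = 0 − 3 = -3.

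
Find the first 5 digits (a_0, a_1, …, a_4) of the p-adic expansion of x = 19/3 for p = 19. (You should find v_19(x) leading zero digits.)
(a_0, …, a_4) = (0, 13, 12, 12, 12)

v_19(19/3) = 1, so a_0 = ... = a_0 = 0. Factor out: x = 19^1 · u with u = 1/3 a unit in ℤ_19. Expand u iteratively via a_{v+i} = u_i mod 19, u_{i+1} = (u_i − a_{v+i})/19:
  u_0 = 1/3;  a_1 = 13;  u_1 = (u_0 − 13)/19 = -2/3
  u_1 = -2/3;  a_2 = 12;  u_2 = (u_1 − 12)/19 = -2/3
  u_2 = -2/3;  a_3 = 12;  u_3 = (u_2 − 12)/19 = -2/3
  u_3 = -2/3;  a_4 = 12;  u_4 = (u_3 − 12)/19 = -2/3
Digits: (0, 13, 12, 12, 12).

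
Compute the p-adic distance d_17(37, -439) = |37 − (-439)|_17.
d_17(37, -439) = 1/17

Step 1 — x − y = 37 − (-439) = 476. Step 2 — v_17(476) = 1 (factor: 476 = (17^1 · 28); the sign does not affect v_p). Step 3 — |x − y|_17 = 17^{-1} = 1/17.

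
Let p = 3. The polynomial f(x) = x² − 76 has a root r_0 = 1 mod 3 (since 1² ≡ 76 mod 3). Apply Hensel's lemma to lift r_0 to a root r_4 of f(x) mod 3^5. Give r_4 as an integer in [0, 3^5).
r_4 = 61 (mod 243)

Hensel's recurrence: r_{i+1} = r_i − f(r_i)·(f′(r_i))^{-1} mod 3^{i+2}, with f′(x) = 2x. Iterate:
  r_0 = 1 (mod 3)
  r_1 = 7 (mod 9)
  r_2 = 7 (mod 27)
  r_3 = 61 (mod 81)
  r_4 = 61 (mod 243)
Final: r_4 = 61, and one checks f(r_4) ≡ 0 mod 3^5.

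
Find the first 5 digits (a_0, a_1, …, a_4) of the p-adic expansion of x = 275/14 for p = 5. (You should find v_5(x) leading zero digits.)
(a_0, …, a_4) = (0, 0, 4, 4, 3)

v_5(275/14) = 2, so a_0 = ... = a_1 = 0. Factor out: x = 5^2 · u with u = 11/14 a unit in ℤ_5. Expand u iteratively via a_{v+i} = u_i mod 5, u_{i+1} = (u_i − a_{v+i})/5:
  u_0 = 11/14;  a_2 = 4;  u_1 = (u_0 − 4)/5 = -9/14
  u_1 = -9/14;  a_3 = 4;  u_2 = (u_1 − 4)/5 = -13/14
  u_2 = -13/14;  a_4 = 3;  u_3 = (u_2 − 3)/5 = -11/14
Digits: (0, 0, 4, 4, 3).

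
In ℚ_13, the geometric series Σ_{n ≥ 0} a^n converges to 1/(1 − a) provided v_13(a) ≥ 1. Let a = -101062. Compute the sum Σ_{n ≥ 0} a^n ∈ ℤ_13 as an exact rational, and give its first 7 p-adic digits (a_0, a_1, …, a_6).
Σ a^n = 1/(1 − a) = 1/101063;  first 7 digits = (1, 0, 0, 6, 9, 12, 9)

v_13(a) = 3 ≥ 1, so the series converges in ℤ_13 to 1/(1 − a) = 1/(1 − (-101062)) = 1/101063. Expand this rational in ℤ_13: compute digits iteratively via d_i = x_i mod 13, x_{i+1} = (x_i − d_i)/13. The first 7 digits are (1, 0, 0, 6, 9, 12, 9).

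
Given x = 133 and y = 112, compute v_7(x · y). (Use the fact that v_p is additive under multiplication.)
v_7(14896) = 2

v_p(x) = 1 (factor: 133 = 7^1 · 19); v_p(y) = 1 (factor: 112 = 7^1 · 16). Additivity: v_p(xy) = v_p(x) + v_p(y) = 1 + 1 = 2. (Direct check: xy = 14896 = 7^2 · (304).)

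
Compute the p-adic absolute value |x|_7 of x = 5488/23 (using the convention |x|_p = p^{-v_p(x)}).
|5488/23|_7 = 1/343

Step 1 — compute v_7(x) by factoring powers of 7 out of the numerator and denominator: v_7(5488/23) = 3. Step 2 — apply |x|_p = p^{-v_p(x)} = 7^{-3} = 1/343.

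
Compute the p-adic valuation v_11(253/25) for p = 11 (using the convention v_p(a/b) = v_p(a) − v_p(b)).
v_11(253/25) = 1

Factor powers of 11 from the numerator and denominator of the reduced fraction: 253 = 11^1 · 23 and 25 = 11^0 · 25. Apply v_p(a/b) = v_p(a) − v_p(b): v_11(253/25) = 1 − 0 = 1.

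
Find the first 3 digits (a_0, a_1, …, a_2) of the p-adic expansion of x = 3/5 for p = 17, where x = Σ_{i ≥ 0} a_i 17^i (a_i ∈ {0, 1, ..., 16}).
(a_0, …, a_2) = (4, 10, 13)

v_17(3/5) = 0 (numerator and denominator both coprime to 17), so x ∈ ℤ_17^×. Compute digits iteratively via a_i = x_i mod 17, x_{i+1} = (x_i − a_i)/17, with x_0 = x:
  x_0 = 3/5;  a_0 = 4;  x_1 = (x_0 − 4)/17 = -1/5
  x_1 = -1/5;  a_1 = 10;  x_2 = (x_1 − 10)/17 = -3/5
  x_2 = -3/5;  a_2 = 13;  x_3 = (x_2 − 13)/17 = -4/5
Digits: (4, 10, 13).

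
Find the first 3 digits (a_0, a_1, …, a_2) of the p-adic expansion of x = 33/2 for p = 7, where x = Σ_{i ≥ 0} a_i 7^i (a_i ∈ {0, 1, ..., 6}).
(a_0, …, a_2) = (6, 5, 3)

v_7(33/2) = 0 (numerator and denominator both coprime to 7), so x ∈ ℤ_7^×. Compute digits iteratively via a_i = x_i mod 7, x_{i+1} = (x_i − a_i)/7, with x_0 = x:
  x_0 = 33/2;  a_0 = 6;  x_1 = (x_0 − 6)/7 = 3/2
  x_1 = 3/2;  a_1 = 5;  x_2 = (x_1 − 5)/7 = -1/2
  x_2 = -1/2;  a_2 = 3;  x_3 = (x_2 − 3)/7 = -1/2
Digits: (6, 5, 3).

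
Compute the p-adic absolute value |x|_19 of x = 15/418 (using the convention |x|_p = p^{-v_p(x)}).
|15/418|_19 = 19

Step 1 — compute v_19(x) by factoring powers of 19 out of the numerator and denominator: v_19(15/418) = -1. Step 2 — apply |x|_p = p^{-v_p(x)} = 19^{1} = 19.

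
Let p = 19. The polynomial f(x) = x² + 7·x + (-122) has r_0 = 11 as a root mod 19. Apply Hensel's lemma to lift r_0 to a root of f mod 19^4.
r_3 = 126931 (mod 130321)

Hensel: r_{i+1} = r_i − f(r_i)·(f′(r_i))^{-1} mod 19^{i+2}, f′(x) = 2x + 7. Iterate:
  r_0 = 11 (mod 19)
  r_1 = 220 (mod 361)
  r_2 = 3469 (mod 6859)
  r_3 = 126931 (mod 130321)
Final: r = 126931 satisfies f(r) ≡ 0 mod 19^4.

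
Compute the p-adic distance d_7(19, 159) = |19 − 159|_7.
d_7(19, 159) = 1/7

Step 1 — x − y = 19 − 159 = -140. Step 2 — v_7(-140) = 1 (factor: -140 = −(7^1 · 20); the sign does not affect v_p). Step 3 — |x − y|_7 = 7^{-1} = 1/7.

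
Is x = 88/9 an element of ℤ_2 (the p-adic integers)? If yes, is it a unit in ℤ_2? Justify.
x ∈ ℤ_2 but not a unit; v_2(x) = 3 > 0

ℤ_2 = {x ∈ ℚ_2 : v_2(x) ≥ 0} and ℤ_2^× = {x ∈ ℤ_2 : v_2(x) = 0}. Here v_2(88/9) = v_2(num) − v_2(den) = 3; compare against these criteria.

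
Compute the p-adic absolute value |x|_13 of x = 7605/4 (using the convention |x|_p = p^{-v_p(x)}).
|7605/4|_13 = 1/169

Step 1 — compute v_13(x) by factoring powers of 13 out of the numerator and denominator: v_13(7605/4) = 2. Step 2 — apply |x|_p = p^{-v_p(x)} = 13^{-2} = 1/169.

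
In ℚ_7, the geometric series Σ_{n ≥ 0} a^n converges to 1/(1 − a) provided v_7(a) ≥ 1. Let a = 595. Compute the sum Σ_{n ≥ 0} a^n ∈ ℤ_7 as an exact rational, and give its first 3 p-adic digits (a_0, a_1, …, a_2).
Σ a^n = 1/(1 − a) = -1/594;  first 3 digits = (1, 1, 6)

v_7(a) = 1 ≥ 1, so the series converges in ℤ_7 to 1/(1 − a) = 1/(1 − 595) = -1/594. Expand this rational in ℤ_7: compute digits iteratively via d_i = x_i mod 7, x_{i+1} = (x_i − d_i)/7. The first 3 digits are (1, 1, 6).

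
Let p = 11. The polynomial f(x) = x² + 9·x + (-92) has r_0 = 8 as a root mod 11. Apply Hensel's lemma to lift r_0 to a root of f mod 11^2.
r_1 = 74 (mod 121)

Hensel: r_{i+1} = r_i − f(r_i)·(f′(r_i))^{-1} mod 11^{i+2}, f′(x) = 2x + 9. Iterate:
  r_0 = 8 (mod 11)
  r_1 = 74 (mod 121)
Final: r = 74 satisfies f(r) ≡ 0 mod 11^2.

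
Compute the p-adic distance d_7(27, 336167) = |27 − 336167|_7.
d_7(27, 336167) = 1/16807

Step 1 — x − y = 27 − 336167 = -336140. Step 2 — v_7(-336140) = 5 (factor: -336140 = −(7^5 · 20); the sign does not affect v_p). Step 3 — |x − y|_7 = 7^{-5} = 1/16807.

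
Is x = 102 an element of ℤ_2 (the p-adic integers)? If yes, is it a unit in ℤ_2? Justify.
x ∈ ℤ_2 but not a unit; v_2(x) = 1 > 0

ℤ_2 = {x ∈ ℚ_2 : v_2(x) ≥ 0} and ℤ_2^× = {x ∈ ℤ_2 : v_2(x) = 0}. Here v_2(102) = v_2(num) − v_2(den) = 1; compare against these criteria.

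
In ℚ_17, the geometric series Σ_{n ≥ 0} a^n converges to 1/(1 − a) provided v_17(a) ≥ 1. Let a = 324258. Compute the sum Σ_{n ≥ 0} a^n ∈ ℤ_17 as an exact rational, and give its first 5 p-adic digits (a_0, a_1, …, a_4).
Σ a^n = 1/(1 − a) = -1/324257;  first 5 digits = (1, 0, 0, 15, 3)

v_17(a) = 3 ≥ 1, so the series converges in ℤ_17 to 1/(1 − a) = 1/(1 − 324258) = -1/324257. Expand this rational in ℤ_17: compute digits iteratively via d_i = x_i mod 17, x_{i+1} = (x_i − d_i)/17. The first 5 digits are (1, 0, 0, 15, 3).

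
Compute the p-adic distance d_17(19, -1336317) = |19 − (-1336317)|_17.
d_17(19, -1336317) = 1/83521

Step 1 — x − y = 19 − (-1336317) = 1336336. Step 2 — v_17(1336336) = 4 (factor: 1336336 = (17^4 · 16); the sign does not affect v_p). Step 3 — |x − y|_17 = 17^{-4} = 1/83521.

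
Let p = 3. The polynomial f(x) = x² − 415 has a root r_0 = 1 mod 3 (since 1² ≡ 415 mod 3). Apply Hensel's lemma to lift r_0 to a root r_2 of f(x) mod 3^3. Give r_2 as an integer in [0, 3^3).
r_2 = 19 (mod 27)

Hensel's recurrence: r_{i+1} = r_i − f(r_i)·(f′(r_i))^{-1} mod 3^{i+2}, with f′(x) = 2x. Iterate:
  r_0 = 1 (mod 3)
  r_1 = 1 (mod 9)
  r_2 = 19 (mod 27)
Final: r_2 = 19, and one checks f(r_2) ≡ 0 mod 3^3.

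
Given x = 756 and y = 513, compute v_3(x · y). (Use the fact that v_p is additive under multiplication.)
v_3(387828) = 6

v_p(x) = 3 (factor: 756 = 3^3 · 28); v_p(y) = 3 (factor: 513 = 3^3 · 19). Additivity: v_p(xy) = v_p(x) + v_p(y) = 3 + 3 = 6. (Direct check: xy = 387828 = 3^6 · (532).)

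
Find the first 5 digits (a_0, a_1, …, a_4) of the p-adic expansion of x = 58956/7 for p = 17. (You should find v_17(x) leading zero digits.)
(a_0, …, a_4) = (0, 0, 0, 9, 2)

v_17(58956/7) = 3, so a_0 = ... = a_2 = 0. Factor out: x = 17^3 · u with u = 12/7 a unit in ℤ_17. Expand u iteratively via a_{v+i} = u_i mod 17, u_{i+1} = (u_i − a_{v+i})/17:
  u_0 = 12/7;  a_3 = 9;  u_1 = (u_0 − 9)/17 = -3/7
  u_1 = -3/7;  a_4 = 2;  u_2 = (u_1 − 2)/17 = -1/7
Digits: (0, 0, 0, 9, 2).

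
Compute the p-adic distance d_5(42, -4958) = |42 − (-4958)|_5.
d_5(42, -4958) = 1/625

Step 1 — x − y = 42 − (-4958) = 5000. Step 2 — v_5(5000) = 4 (factor: 5000 = (5^4 · 8); the sign does not affect v_p). Step 3 — |x − y|_5 = 5^{-4} = 1/625.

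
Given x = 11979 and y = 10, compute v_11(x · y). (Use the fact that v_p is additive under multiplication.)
v_11(119790) = 3

v_p(x) = 3 (factor: 11979 = 11^3 · 9); v_p(y) = 0 (factor: 10 = 11^0 · 10). Additivity: v_p(xy) = v_p(x) + v_p(y) = 3 + 0 = 3. (Direct check: xy = 119790 = 11^3 · (90).)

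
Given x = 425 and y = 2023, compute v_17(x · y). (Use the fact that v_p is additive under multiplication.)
v_17(859775) = 3

v_p(x) = 1 (factor: 425 = 17^1 · 25); v_p(y) = 2 (factor: 2023 = 17^2 · 7). Additivity: v_p(xy) = v_p(x) + v_p(y) = 1 + 2 = 3. (Direct check: xy = 859775 = 17^3 · (175).)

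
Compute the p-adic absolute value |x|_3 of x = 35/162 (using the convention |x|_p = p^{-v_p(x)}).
|35/162|_3 = 81

Step 1 — compute v_3(x) by factoring powers of 3 out of the numerator and denominator: v_3(35/162) = -4. Step 2 — apply |x|_p = p^{-v_p(x)} = 3^{4} = 81.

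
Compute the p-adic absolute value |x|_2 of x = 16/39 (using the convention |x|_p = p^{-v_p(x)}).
|16/39|_2 = 1/16

Step 1 — compute v_2(x) by factoring powers of 2 out of the numerator and denominator: v_2(16/39) = 4. Step 2 — apply |x|_p = p^{-v_p(x)} = 2^{-4} = 1/16.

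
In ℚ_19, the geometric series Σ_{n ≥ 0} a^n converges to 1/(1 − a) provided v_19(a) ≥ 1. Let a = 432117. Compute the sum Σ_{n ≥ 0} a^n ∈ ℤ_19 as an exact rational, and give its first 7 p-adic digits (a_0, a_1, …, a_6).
Σ a^n = 1/(1 − a) = -1/432116;  first 7 digits = (1, 0, 0, 6, 3, 0, 17)

v_19(a) = 3 ≥ 1, so the series converges in ℤ_19 to 1/(1 − a) = 1/(1 − 432117) = -1/432116. Expand this rational in ℤ_19: compute digits iteratively via d_i = x_i mod 19, x_{i+1} = (x_i − d_i)/19. The first 7 digits are (1, 0, 0, 6, 3, 0, 17).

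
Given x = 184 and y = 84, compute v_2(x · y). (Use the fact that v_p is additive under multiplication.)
v_2(15456) = 5

v_p(x) = 3 (factor: 184 = 2^3 · 23); v_p(y) = 2 (factor: 84 = 2^2 · 21). Additivity: v_p(xy) = v_p(x) + v_p(y) = 3 + 2 = 5. (Direct check: xy = 15456 = 2^5 · (483).)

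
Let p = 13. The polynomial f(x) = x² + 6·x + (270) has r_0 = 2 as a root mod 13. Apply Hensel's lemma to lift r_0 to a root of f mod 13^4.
r_3 = 19814 (mod 28561)

Hensel: r_{i+1} = r_i − f(r_i)·(f′(r_i))^{-1} mod 13^{i+2}, f′(x) = 2x + 6. Iterate:
  r_0 = 2 (mod 13)
  r_1 = 41 (mod 169)
  r_2 = 41 (mod 2197)
  r_3 = 19814 (mod 28561)
Final: r = 19814 satisfies f(r) ≡ 0 mod 13^4.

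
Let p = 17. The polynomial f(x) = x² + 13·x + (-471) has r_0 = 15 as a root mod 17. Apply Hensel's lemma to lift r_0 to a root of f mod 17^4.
r_3 = 54160 (mod 83521)

Hensel: r_{i+1} = r_i − f(r_i)·(f′(r_i))^{-1} mod 17^{i+2}, f′(x) = 2x + 13. Iterate:
  r_0 = 15 (mod 17)
  r_1 = 117 (mod 289)
  r_2 = 117 (mod 4913)
  r_3 = 54160 (mod 83521)
Final: r = 54160 satisfies f(r) ≡ 0 mod 17^4.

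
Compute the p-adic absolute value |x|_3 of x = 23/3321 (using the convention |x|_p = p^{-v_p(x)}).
|23/3321|_3 = 81

Step 1 — compute v_3(x) by factoring powers of 3 out of the numerator and denominator: v_3(23/3321) = -4. Step 2 — apply |x|_p = p^{-v_p(x)} = 3^{4} = 81.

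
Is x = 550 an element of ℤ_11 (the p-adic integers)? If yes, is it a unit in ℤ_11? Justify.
x ∈ ℤ_11 but not a unit; v_11(x) = 1 > 0

ℤ_11 = {x ∈ ℚ_11 : v_11(x) ≥ 0} and ℤ_11^× = {x ∈ ℤ_11 : v_11(x) = 0}. Here v_11(550) = v_11(num) − v_11(den) = 1; compare against these criteria.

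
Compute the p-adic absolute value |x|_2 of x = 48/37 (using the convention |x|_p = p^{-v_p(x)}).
|48/37|_2 = 1/16

Step 1 — compute v_2(x) by factoring powers of 2 out of the numerator and denominator: v_2(48/37) = 4. Step 2 — apply |x|_p = p^{-v_p(x)} = 2^{-4} = 1/16.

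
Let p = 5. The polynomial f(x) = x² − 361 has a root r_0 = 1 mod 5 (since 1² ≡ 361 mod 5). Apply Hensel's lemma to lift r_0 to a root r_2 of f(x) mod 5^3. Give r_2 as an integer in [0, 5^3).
r_2 = 106 (mod 125)

Hensel's recurrence: r_{i+1} = r_i − f(r_i)·(f′(r_i))^{-1} mod 5^{i+2}, with f′(x) = 2x. Iterate:
  r_0 = 1 (mod 5)
  r_1 = 6 (mod 25)
  r_2 = 106 (mod 125)
Final: r_2 = 106, and one checks f(r_2) ≡ 0 mod 5^3.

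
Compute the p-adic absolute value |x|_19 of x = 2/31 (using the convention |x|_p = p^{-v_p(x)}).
|2/31|_19 = 1

Step 1 — compute v_19(x) by factoring powers of 19 out of the numerator and denominator: v_19(2/31) = 0. Step 2 — apply |x|_p = p^{-v_p(x)} = 19^{0} = 1.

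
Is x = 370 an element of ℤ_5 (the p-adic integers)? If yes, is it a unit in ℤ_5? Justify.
x ∈ ℤ_5 but not a unit; v_5(x) = 1 > 0

ℤ_5 = {x ∈ ℚ_5 : v_5(x) ≥ 0} and ℤ_5^× = {x ∈ ℤ_5 : v_5(x) = 0}. Here v_5(370) = v_5(num) − v_5(den) = 1; compare against these criteria.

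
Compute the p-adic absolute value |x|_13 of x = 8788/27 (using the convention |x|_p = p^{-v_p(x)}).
|8788/27|_13 = 1/2197

Step 1 — compute v_13(x) by factoring powers of 13 out of the numerator and denominator: v_13(8788/27) = 3. Step 2 — apply |x|_p = p^{-v_p(x)} = 13^{-3} = 1/2197.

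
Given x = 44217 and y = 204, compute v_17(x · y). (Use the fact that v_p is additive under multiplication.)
v_17(9020268) = 4

v_p(x) = 3 (factor: 44217 = 17^3 · 9); v_p(y) = 1 (factor: 204 = 17^1 · 12). Additivity: v_p(xy) = v_p(x) + v_p(y) = 3 + 1 = 4. (Direct check: xy = 9020268 = 17^4 · (108).)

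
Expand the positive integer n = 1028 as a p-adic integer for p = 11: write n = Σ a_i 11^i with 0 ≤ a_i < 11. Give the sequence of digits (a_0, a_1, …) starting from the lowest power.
(a_0, a_1, …) = (5, 5, 8)

Repeated division by 11 gives the digits low-to-high: 1028 = 5 + 5·11^1 + 8·11^2. Digit sequence: (5, 5, 8).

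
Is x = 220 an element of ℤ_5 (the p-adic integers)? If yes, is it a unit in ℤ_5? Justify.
x ∈ ℤ_5 but not a unit; v_5(x) = 1 > 0

ℤ_5 = {x ∈ ℚ_5 : v_5(x) ≥ 0} and ℤ_5^× = {x ∈ ℤ_5 : v_5(x) = 0}. Here v_5(220) = v_5(num) − v_5(den) = 1; compare against these criteria.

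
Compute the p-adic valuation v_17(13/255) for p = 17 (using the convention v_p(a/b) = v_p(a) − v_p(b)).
v_17(13/255) = -1

Factor powers of 17 from the numerator and denominator of the reduced fraction: 13 = 17^0 · 13 and 255 = 17^1 · 15. Apply v_p(a/b) = v_p(a) − v_p(b): v_17(13/255) = 0 − 1 = -1.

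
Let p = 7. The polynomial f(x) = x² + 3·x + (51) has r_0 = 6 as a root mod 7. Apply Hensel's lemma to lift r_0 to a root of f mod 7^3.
r_2 = 293 (mod 343)

Hensel: r_{i+1} = r_i − f(r_i)·(f′(r_i))^{-1} mod 7^{i+2}, f′(x) = 2x + 3. Iterate:
  r_0 = 6 (mod 7)
  r_1 = 48 (mod 49)
  r_2 = 293 (mod 343)
Final: r = 293 satisfies f(r) ≡ 0 mod 7^3.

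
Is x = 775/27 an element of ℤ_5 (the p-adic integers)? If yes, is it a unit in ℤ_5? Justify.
x ∈ ℤ_5 but not a unit; v_5(x) = 2 > 0

ℤ_5 = {x ∈ ℚ_5 : v_5(x) ≥ 0} and ℤ_5^× = {x ∈ ℤ_5 : v_5(x) = 0}. Here v_5(775/27) = v_5(num) − v_5(den) = 2; compare against these criteria.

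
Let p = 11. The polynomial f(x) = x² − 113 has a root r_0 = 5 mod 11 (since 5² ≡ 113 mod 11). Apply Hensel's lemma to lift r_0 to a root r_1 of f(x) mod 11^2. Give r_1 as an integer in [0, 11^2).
r_1 = 38 (mod 121)

Hensel's recurrence: r_{i+1} = r_i − f(r_i)·(f′(r_i))^{-1} mod 11^{i+2}, with f′(x) = 2x. Iterate:
  r_0 = 5 (mod 11)
  r_1 = 38 (mod 121)
Final: r_1 = 38, and one checks f(r_1) ≡ 0 mod 11^2.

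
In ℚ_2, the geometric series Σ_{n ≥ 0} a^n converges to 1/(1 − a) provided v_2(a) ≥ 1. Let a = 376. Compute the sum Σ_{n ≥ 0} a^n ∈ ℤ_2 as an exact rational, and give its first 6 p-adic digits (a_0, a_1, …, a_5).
Σ a^n = 1/(1 − a) = -1/375;  first 6 digits = (1, 0, 0, 1, 1, 1)

v_2(a) = 3 ≥ 1, so the series converges in ℤ_2 to 1/(1 − a) = 1/(1 − 376) = -1/375. Expand this rational in ℤ_2: compute digits iteratively via d_i = x_i mod 2, x_{i+1} = (x_i − d_i)/2. The first 6 digits are (1, 0, 0, 1, 1, 1).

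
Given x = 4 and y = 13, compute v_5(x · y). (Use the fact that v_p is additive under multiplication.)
v_5(52) = 0

v_p(x) = 0 (factor: 4 = 5^0 · 4); v_p(y) = 0 (factor: 13 = 5^0 · 13). Additivity: v_p(xy) = v_p(x) + v_p(y) = 0 + 0 = 0. (Direct check: xy = 52 = 5^0 · (52).)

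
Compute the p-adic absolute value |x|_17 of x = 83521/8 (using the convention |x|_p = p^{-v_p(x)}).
|83521/8|_17 = 1/83521

Step 1 — compute v_17(x) by factoring powers of 17 out of the numerator and denominator: v_17(83521/8) = 4. Step 2 — apply |x|_p = p^{-v_p(x)} = 17^{-4} = 1/83521.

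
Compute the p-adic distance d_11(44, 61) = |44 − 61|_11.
d_11(44, 61) = 1

Step 1 — x − y = 44 − 61 = -17. Step 2 — v_11(-17) = 0 (factor: -17 = −(11^0 · 17); the sign does not affect v_p). Step 3 — |x − y|_11 = 11^{0} = 1.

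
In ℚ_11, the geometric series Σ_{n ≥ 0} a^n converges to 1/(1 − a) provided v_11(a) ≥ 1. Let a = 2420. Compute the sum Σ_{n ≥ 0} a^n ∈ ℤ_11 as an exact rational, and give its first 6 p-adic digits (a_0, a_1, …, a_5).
Σ a^n = 1/(1 − a) = -1/2419;  first 6 digits = (1, 0, 9, 1, 4, 3)

v_11(a) = 2 ≥ 1, so the series converges in ℤ_11 to 1/(1 − a) = 1/(1 − 2420) = -1/2419. Expand this rational in ℤ_11: compute digits iteratively via d_i = x_i mod 11, x_{i+1} = (x_i − d_i)/11. The first 6 digits are (1, 0, 9, 1, 4, 3).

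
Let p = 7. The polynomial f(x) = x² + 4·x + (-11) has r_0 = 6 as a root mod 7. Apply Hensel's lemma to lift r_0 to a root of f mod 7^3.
r_2 = 153 (mod 343)

Hensel: r_{i+1} = r_i − f(r_i)·(f′(r_i))^{-1} mod 7^{i+2}, f′(x) = 2x + 4. Iterate:
  r_0 = 6 (mod 7)
  r_1 = 6 (mod 49)
  r_2 = 153 (mod 343)
Final: r = 153 satisfies f(r) ≡ 0 mod 7^3.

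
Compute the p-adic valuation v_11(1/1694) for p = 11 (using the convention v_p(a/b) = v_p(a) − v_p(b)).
v_11(1/1694) = -2

Factor powers of 11 from the numerator and denominator of the reduced fraction: 1 = 11^0 · 1 and 1694 = 11^2 · 14. Apply v_p(a/b) = v_p(a) − v_p(b): v_11(1/1694) = 0 − 2 = -2.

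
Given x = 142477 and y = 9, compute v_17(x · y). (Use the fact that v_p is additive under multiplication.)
v_17(1282293) = 3

v_p(x) = 3 (factor: 142477 = 17^3 · 29); v_p(y) = 0 (factor: 9 = 17^0 · 9). Additivity: v_p(xy) = v_p(x) + v_p(y) = 3 + 0 = 3. (Direct check: xy = 1282293 = 17^3 · (261).)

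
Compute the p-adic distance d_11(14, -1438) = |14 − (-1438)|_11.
d_11(14, -1438) = 1/121

Step 1 — x − y = 14 − (-1438) = 1452. Step 2 — v_11(1452) = 2 (factor: 1452 = (11^2 · 12); the sign does not affect v_p). Step 3 — |x − y|_11 = 11^{-2} = 1/121.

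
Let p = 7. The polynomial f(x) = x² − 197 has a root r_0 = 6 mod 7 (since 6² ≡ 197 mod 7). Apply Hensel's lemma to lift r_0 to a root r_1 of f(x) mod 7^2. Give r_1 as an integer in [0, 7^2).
r_1 = 48 (mod 49)

Hensel's recurrence: r_{i+1} = r_i − f(r_i)·(f′(r_i))^{-1} mod 7^{i+2}, with f′(x) = 2x. Iterate:
  r_0 = 6 (mod 7)
  r_1 = 48 (mod 49)
Final: r_1 = 48, and one checks f(r_1) ≡ 0 mod 7^2.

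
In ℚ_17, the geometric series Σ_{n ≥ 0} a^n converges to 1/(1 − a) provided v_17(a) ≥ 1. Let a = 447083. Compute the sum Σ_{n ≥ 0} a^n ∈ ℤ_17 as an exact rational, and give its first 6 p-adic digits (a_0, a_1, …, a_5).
Σ a^n = 1/(1 − a) = -1/447082;  first 6 digits = (1, 0, 0, 6, 5, 0)

v_17(a) = 3 ≥ 1, so the series converges in ℤ_17 to 1/(1 − a) = 1/(1 − 447083) = -1/447082. Expand this rational in ℤ_17: compute digits iteratively via d_i = x_i mod 17, x_{i+1} = (x_i − d_i)/17. The first 6 digits are (1, 0, 0, 6, 5, 0).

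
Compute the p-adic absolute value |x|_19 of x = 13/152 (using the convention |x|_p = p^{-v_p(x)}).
|13/152|_19 = 19

Step 1 — compute v_19(x) by factoring powers of 19 out of the numerator and denominator: v_19(13/152) = -1. Step 2 — apply |x|_p = p^{-v_p(x)} = 19^{1} = 19.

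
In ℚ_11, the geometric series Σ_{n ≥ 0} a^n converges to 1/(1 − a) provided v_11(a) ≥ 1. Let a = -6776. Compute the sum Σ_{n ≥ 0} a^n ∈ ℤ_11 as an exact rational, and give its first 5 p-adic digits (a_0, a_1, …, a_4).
Σ a^n = 1/(1 − a) = 1/6777;  first 5 digits = (1, 0, 10, 5, 0)

v_11(a) = 2 ≥ 1, so the series converges in ℤ_11 to 1/(1 − a) = 1/(1 − (-6776)) = 1/6777. Expand this rational in ℤ_11: compute digits iteratively via d_i = x_i mod 11, x_{i+1} = (x_i − d_i)/11. The first 5 digits are (1, 0, 10, 5, 0).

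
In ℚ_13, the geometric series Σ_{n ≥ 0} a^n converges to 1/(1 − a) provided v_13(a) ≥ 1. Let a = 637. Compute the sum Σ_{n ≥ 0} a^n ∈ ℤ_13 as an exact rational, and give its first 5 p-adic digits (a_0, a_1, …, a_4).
Σ a^n = 1/(1 − a) = -1/636;  first 5 digits = (1, 10, 12, 1, 6)

v_13(a) = 1 ≥ 1, so the series converges in ℤ_13 to 1/(1 − a) = 1/(1 − 637) = -1/636. Expand this rational in ℤ_13: compute digits iteratively via d_i = x_i mod 13, x_{i+1} = (x_i − d_i)/13. The first 5 digits are (1, 10, 12, 1, 6).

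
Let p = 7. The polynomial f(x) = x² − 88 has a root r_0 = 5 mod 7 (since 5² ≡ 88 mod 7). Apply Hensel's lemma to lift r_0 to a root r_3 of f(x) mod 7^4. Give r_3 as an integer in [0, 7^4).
r_3 = 2231 (mod 2401)

Hensel's recurrence: r_{i+1} = r_i − f(r_i)·(f′(r_i))^{-1} mod 7^{i+2}, with f′(x) = 2x. Iterate:
  r_0 = 5 (mod 7)
  r_1 = 26 (mod 49)
  r_2 = 173 (mod 343)
  r_3 = 2231 (mod 2401)
Final: r_3 = 2231, and one checks f(r_3) ≡ 0 mod 7^4.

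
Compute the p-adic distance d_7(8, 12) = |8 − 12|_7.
d_7(8, 12) = 1

Step 1 — x − y = 8 − 12 = -4. Step 2 — v_7(-4) = 0 (factor: -4 = −(7^0 · 4); the sign does not affect v_p). Step 3 — |x − y|_7 = 7^{0} = 1.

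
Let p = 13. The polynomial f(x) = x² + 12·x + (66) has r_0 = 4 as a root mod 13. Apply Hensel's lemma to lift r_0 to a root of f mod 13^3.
r_2 = 2110 (mod 2197)

Hensel: r_{i+1} = r_i − f(r_i)·(f′(r_i))^{-1} mod 13^{i+2}, f′(x) = 2x + 12. Iterate:
  r_0 = 4 (mod 13)
  r_1 = 82 (mod 169)
  r_2 = 2110 (mod 2197)
Final: r = 2110 satisfies f(r) ≡ 0 mod 13^3.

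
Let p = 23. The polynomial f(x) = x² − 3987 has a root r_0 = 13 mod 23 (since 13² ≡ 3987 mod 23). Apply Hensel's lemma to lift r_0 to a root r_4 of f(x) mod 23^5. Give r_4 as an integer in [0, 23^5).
r_4 = 3058024 (mod 6436343)

Hensel's recurrence: r_{i+1} = r_i − f(r_i)·(f′(r_i))^{-1} mod 23^{i+2}, with f′(x) = 2x. Iterate:
  r_0 = 13 (mod 23)
  r_1 = 404 (mod 529)
  r_2 = 4107 (mod 12167)
  r_3 = 259614 (mod 279841)
  r_4 = 3058024 (mod 6436343)
Final: r_4 = 3058024, and one checks f(r_4) ≡ 0 mod 23^5.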